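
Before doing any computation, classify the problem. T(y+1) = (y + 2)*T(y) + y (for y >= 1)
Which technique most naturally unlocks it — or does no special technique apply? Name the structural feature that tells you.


Verdict: a summation factor — the coefficient y + 2 drifts with the index, so no fixed root exists; normalizing by the cumulative product telescopes it.


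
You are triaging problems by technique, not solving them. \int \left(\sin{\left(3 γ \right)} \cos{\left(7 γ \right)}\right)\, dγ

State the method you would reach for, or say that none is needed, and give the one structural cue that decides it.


Best approach: a trigonometric identity — cross-frequency products like \sin{\left(3 γ \right)} \cos{\left(7 γ \right)} are the textbook product-to-sum case — the identity converts them to directly integrable sinusoids.


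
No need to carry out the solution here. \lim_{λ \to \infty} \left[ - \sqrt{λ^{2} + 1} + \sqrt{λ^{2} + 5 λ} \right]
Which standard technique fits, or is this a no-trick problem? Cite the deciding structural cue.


Best approach: conjugate multiplication — infinity minus infinity with a radical in play — multiply by the conjugate so the divergences of \sqrt{λ^{2} + 5 λ} and \sqrt{λ^{2} + 1} annihilate.


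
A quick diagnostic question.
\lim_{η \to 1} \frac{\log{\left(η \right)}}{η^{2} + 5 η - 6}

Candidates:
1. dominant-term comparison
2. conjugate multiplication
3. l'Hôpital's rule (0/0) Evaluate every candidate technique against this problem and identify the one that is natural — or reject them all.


Verdict: l'Hôpital's rule (0/0) — substituting 1 gives 0 over 0; differentiate top and bottom once and re-evaluate. Known elementary limits would finish this too — the rule just bypasses the case analysis.
- dominant-term comparison: no ranking of term growth rates resolves the limit here.
- conjugate multiplication: there is no infinity-minus-infinity radical difference to rationalize.
- l'Hôpital's rule (0/0) — applies; the problem has the shape this method handles.


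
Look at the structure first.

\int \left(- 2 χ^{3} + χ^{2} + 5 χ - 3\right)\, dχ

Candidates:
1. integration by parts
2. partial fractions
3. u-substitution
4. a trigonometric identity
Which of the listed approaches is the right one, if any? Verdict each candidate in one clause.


Method: no special technique — every term is a constant multiple of a power of χ; term-wise power-rule integration needs no preliminary transformation.
- integration by parts — parts would only shuffle a directly integrable integrand.
- partial fractions: there is no rational-function structure to decompose.
- u-substitution: no substitution does more than relabel what direct integration already handles.
- a trigonometric identity — with no trigonometric functions present, identity rewriting has no target.


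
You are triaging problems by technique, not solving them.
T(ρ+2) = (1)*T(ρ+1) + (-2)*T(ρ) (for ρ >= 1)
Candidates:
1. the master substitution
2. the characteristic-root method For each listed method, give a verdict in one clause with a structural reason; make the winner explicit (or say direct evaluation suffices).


Verdict: the characteristic-root method — linear, homogeneous, constant coefficients: solutions of the form r^ρ exist — find the roots of the characteristic polynomial.
- the master substitution: no fixed divisor shrinks the index between calls.
- the characteristic-root method: a fit — the right tool for this form.


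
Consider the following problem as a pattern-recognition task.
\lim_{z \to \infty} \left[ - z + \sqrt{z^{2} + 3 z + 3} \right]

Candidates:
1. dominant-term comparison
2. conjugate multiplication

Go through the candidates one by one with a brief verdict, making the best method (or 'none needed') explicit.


Diagnosis: conjugate multiplication — two divergent pieces with a minus sign between them and a radical in the mix: rationalize \sqrt{z^{2} + 3 z + 3} - z before any limit law applies.
- dominant-term comparison: no ranking of term growth rates resolves the limit here.
- conjugate multiplication — applicable, and directly so.


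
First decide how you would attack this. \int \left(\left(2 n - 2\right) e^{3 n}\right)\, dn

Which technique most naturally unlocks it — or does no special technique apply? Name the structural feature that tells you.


Verdict: integration by parts — a polynomial factor 2 n - 2 multiplies e^{3 n}; differentiating 2 n - 2 lowers its degree while e^{3 n} integrates cleanly, so parts wins.


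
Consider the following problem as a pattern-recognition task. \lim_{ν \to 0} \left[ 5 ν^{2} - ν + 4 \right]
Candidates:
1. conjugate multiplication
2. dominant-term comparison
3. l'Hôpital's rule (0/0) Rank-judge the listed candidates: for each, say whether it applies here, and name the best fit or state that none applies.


Technique: no special technique — the expression is continuous at the evaluation point — substitute directly; no indeterminate form appears.
- conjugate multiplication — no divergent radical difference is present for a conjugate pair to cancel.
- dominant-term comparison: this is not a rational comparison of growth rates at infinity.
- l'Hôpital's rule (0/0) — substituting the point gives a finite value outright — there is no indeterminate clash to repair.


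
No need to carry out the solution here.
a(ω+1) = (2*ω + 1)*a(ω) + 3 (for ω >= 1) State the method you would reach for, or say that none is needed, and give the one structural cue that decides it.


Diagnosis: a summation factor — first-order, linear, moving coefficient 2*ω + 1: the discrete analogue of an integrating factor handles it.


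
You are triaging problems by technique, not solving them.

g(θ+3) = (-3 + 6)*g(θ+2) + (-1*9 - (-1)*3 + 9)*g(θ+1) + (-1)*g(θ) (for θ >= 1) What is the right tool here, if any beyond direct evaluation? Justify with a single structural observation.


Method: the characteristic-root method — fixed numeric weights on consecutive terms and no forcing term added: the root method in its home territory.


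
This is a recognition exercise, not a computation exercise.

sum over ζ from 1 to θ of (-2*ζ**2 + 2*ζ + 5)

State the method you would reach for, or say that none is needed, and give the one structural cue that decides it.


Verdict: no special technique — the summand is a plain polynomial in ζ (expanding first if it arrives factored); standard power-sum formulas evaluate it term by term.


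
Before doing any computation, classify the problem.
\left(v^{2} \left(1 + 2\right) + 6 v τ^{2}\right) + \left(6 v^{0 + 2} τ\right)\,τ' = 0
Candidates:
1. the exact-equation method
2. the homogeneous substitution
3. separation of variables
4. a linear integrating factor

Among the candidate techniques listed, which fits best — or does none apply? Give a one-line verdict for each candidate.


Technique: the exact-equation method — because the two cross partials coincide, the form is conservative as written — recover its potential in (v, τ).
- the exact-equation method — applies; the problem has the shape this method handles.
- the homogeneous substitution: the ratio substitution does not collapse this equation.
- separation of variables — no division isolates the independent variable from the unknown.
- a linear integrating factor: the unknown enters nonlinearly (through a power, a denominator, or a transcendental function), which the linear integrating-factor recipe cannot absorb as-is — any repair would come from a preliminary substitution, not the factor.


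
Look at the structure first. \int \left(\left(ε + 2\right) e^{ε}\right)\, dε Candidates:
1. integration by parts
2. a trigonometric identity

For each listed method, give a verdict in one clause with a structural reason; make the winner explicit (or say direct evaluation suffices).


Verdict: integration by parts — a polynomial factor ε + 2 multiplies e^{ε}; differentiating ε + 2 lowers its degree while e^{ε} integrates cleanly, so parts wins.
- integration by parts: yes — fits the structure here.
- a trigonometric identity — with no trigonometric functions present, identity rewriting has no target.


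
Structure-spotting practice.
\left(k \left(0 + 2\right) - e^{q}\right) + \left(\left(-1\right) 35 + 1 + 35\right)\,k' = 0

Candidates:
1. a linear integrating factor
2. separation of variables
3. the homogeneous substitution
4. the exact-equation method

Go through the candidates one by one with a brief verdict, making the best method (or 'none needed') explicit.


Best approach: a linear integrating factor — linear in the unknown with genuine forcing: multiply through by the exponential of the integrated coefficient and the left side closes into one derivative.
- a linear integrating factor — yes — fits the structure here.
- separation of variables: no division isolates the independent variable from the unknown.
- the homogeneous substitution: solved for the derivative, the right side changes under joint scaling of the two variables.
- the exact-equation method — the mixed partial derivatives differ, so the left side is not a total differential.


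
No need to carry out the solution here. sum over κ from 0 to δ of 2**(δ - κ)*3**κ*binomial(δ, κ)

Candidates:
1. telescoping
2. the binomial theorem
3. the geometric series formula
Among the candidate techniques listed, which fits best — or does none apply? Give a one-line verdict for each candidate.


Best approach: the binomial theorem — the binomial coefficients weight matched powers of 3 and 2, which is exactly the expansion of a binomial power.
- telescoping: writing out consecutive terms as given produces no pairwise cancellation.
- the binomial theorem: applicable, and directly so.
- the geometric series formula — consecutive terms are not related by a fixed multiplier.


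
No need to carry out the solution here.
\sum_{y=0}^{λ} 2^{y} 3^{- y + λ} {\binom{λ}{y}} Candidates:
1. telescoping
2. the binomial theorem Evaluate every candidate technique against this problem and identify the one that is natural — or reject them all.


Best approach: the binomial theorem — {\binom{λ}{y}} weighting matched powers of 2 and 3 is the expanded form of (2 + 3)^λ — fold it back up.
- telescoping — computed from the summand as displayed, the partial sums build up without the pairwise collapse telescoping exploits.
- the binomial theorem — applicable, and directly so.


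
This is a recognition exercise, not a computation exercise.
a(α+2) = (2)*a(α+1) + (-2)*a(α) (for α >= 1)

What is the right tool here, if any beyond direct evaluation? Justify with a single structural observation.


Best approach: the characteristic-root method — constant coefficients and linearity mean the ansatz r^α reduces it to solving the characteristic polynomial.


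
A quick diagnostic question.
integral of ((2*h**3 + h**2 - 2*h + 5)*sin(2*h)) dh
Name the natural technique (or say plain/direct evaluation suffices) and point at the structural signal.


Diagnosis: integration by parts — a polynomial factor 2*h**3 + h**2 - 2*h + 5 multiplies sin(2*h); differentiating 2*h**3 + h**2 - 2*h + 5 lowers its degree while sin(2*h) integrates cleanly, so parts wins.


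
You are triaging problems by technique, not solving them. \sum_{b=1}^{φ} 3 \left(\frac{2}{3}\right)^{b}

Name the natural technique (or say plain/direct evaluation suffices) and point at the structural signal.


Verdict: the geometric series formula — each term is \frac{2}{3} times the previous one, so the geometric-series formula applies directly.


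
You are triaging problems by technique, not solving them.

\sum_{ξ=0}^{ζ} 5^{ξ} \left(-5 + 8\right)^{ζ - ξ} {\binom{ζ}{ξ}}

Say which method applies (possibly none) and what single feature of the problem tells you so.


Best approach: the binomial theorem — binomial coefficients against complementary powers of 5 and (-5 + 8): recognize the binomial expansion and resum.


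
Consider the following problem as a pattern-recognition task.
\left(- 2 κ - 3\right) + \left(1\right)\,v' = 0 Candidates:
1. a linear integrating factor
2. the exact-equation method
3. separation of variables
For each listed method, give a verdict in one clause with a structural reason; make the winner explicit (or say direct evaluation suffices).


Technique: no special technique — with v absent the equation is not coupled at all: direct integration in κ.
- a linear integrating factor — the linear template holds only trivially here (the unknown is absent, so the coefficient is zero) — the method is not the natural label.
- the exact-equation method — no dependence on the unknown anywhere: exactness is a label without content here.
- separation of variables — separation is only trivially available — with the unknown absent from the slope this is a direct integration, not a separation problem.


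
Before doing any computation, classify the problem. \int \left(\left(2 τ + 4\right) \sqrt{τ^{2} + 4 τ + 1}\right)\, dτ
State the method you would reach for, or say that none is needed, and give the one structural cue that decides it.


Best approach: u-substitution — structure check: outer function, inner expression τ^{2} + 4 τ + 1, inner derivative as a factor — the classic u = τ^{2} + 4 τ + 1 pattern.


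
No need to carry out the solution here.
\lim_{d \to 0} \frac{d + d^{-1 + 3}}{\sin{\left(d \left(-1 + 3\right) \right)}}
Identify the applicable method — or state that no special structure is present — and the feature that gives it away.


Best approach: l'Hôpital's rule (0/0) — substituting 0 gives 0 over 0; differentiate top and bottom once and re-evaluate. The standard small-argument limits would also carry it; the rule is the systematic route.


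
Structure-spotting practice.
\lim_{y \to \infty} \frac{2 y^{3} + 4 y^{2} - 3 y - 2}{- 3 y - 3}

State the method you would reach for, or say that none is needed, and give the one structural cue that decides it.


Verdict: dominant-term comparison — at large y only the top-degree terms survive; compare the leading terms and the limit falls out. As a single quotient, the ∞/∞ shape would yield to repeated differentiation as well — the growth comparison gets there in one look.


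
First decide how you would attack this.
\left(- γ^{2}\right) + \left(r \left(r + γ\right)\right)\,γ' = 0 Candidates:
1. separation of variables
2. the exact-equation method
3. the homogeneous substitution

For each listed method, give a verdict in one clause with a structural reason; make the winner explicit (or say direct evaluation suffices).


Method: the homogeneous substitution — the slope's numerator and denominator have matching total degree, so it depends only on γ/r and the ratio substitution collapses it. A Bernoulli-style rewrite — possibly after exchanging which variable is treated as dependent — would work as well; the homogeneous substitution is the more immediate reading here.
- separation of variables: the two dependences are entangled, not a clean product of one-variable pieces.
- the exact-equation method — exactness fails on the nose — the mixed partials do not match.
- the homogeneous substitution: yes, a natural case for it.


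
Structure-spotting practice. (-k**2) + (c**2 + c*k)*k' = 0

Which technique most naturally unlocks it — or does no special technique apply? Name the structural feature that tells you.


Verdict: the homogeneous substitution — the slope is degree-zero homogeneous: the ratio substitution v = k/c collapses it. This can also be massaged into Bernoulli form (the roles of the variables may need exchanging); the homogeneous substitution avoids that setup.


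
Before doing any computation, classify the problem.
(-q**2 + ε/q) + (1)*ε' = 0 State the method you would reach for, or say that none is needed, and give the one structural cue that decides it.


Best approach: a linear integrating factor — linear in the unknown with genuine forcing: multiply through by the exponential of the integrated coefficient and the left side closes into one derivative.


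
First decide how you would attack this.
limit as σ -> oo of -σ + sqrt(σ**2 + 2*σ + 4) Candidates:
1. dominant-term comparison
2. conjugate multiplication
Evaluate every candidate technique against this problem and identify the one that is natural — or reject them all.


Technique: conjugate multiplication — infinity minus infinity with a radical in play — multiply by the conjugate so the divergences of sqrt(σ**2 + 2*σ + 4) and σ annihilate.
- dominant-term comparison: no dominant power emerges to decide the limit by degree comparison.
- conjugate multiplication — a fit — the right tool for this form.


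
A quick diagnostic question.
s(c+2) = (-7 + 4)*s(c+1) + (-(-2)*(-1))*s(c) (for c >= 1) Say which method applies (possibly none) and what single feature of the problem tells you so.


Best approach: the characteristic-root method — shift-invariance with fixed coefficients calls for exponential trials; the characteristic polynomial finds every r^c.


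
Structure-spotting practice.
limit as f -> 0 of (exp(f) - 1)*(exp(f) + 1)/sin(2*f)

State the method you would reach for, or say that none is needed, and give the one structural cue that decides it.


Verdict: l'Hôpital's rule (0/0) — both numerator and denominator vanish at 0: the genuine 0/0 indeterminate that l'Hôpital exists for. Expanding numerator and denominator to first order gives the same value — the rule automates exactly that.


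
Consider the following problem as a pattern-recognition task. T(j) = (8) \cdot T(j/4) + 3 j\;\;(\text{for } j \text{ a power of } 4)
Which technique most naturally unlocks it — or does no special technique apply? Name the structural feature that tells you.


Diagnosis: the master substitution — the argument shrinks by the factor 4, so measure the index on a logarithmic scale and the recursion becomes a shift.


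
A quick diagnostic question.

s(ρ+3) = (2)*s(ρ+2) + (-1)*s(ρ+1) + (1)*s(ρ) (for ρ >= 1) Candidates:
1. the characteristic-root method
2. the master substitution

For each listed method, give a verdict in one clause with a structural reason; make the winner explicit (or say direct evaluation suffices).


Technique: the characteristic-root method — no index-dependence in the weights and nothing inhomogeneous: classic characteristic-equation setup.
- the characteristic-root method: yes — fits the structure here.
- the master substitution — with no divided-index recursive call, reindexing by powers of a base buys nothing.


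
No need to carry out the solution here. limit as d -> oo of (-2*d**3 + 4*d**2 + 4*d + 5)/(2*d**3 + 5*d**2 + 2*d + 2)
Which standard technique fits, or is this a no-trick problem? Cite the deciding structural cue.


Technique: dominant-term comparison — divide through by the highest power of d; every lower-order term dies and the dominant terms decide the limit. l'Hôpital's at-infinity variant applies to the expression viewed as a single quotient; the leading-term comparison is the direct route.


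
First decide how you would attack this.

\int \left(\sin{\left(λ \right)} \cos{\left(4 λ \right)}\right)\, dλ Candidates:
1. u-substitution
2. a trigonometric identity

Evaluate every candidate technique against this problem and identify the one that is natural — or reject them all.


Method: a trigonometric identity — \sin{\left(λ \right)} \cos{\left(4 λ \right)} is a beat pattern — rewrite the product as a sum of single-frequency waves before integrating.
- u-substitution — no subexpression of the integrand serves as a whole-integral substitution inner — individual terms may offer their own, but none carries its derivative as a factor of the full integrand; a working change of variable would have to be constructed from outside the expression.
- a trigonometric identity — applicable, and directly so.


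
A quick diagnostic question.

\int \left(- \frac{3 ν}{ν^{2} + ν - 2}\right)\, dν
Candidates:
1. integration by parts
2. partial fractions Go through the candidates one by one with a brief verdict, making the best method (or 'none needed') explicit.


Verdict: partial fractions — break ν^{2} + ν - 2 into its roots and the integral splits into logarithm-sized bites.
- integration by parts — the nonconstant-polynomial-times-standard-kernel pattern (an exp, sine, cosine, or logarithm partner) is absent.
- partial fractions: applies; the problem has the shape this method handles.


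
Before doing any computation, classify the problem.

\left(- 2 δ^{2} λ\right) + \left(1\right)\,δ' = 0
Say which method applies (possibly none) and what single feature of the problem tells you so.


Technique: separation of variables — all dependence on the two variables factors apart, the defining separable shape.


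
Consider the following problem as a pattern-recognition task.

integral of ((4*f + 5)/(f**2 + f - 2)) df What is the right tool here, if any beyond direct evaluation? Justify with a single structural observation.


Verdict: partial fractions — the bottom, f**2 + f - 2, comes apart into simple factors, and a proper rational function over split factors decomposes.


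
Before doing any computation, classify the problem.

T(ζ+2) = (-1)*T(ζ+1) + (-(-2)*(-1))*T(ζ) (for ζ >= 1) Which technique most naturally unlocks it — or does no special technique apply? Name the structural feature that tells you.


Best approach: the characteristic-root method — try a geometric ansatz r^ζ: constant coefficients turn the recurrence into one polynomial equation in r.


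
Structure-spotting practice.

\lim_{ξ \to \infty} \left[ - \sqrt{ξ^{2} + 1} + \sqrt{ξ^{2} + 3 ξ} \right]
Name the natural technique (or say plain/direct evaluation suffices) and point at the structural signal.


Method: conjugate multiplication — \sqrt{ξ^{2} + 3 ξ} and \sqrt{ξ^{2} + 1} both blow up, but their difference is tame once the conjugate rationalizes it.


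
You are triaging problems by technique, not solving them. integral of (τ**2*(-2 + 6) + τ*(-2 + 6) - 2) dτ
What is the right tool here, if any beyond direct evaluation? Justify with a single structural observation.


Verdict: no special technique — a term-by-term power-rule job in τ; no substitution or rearrangement earns its keep here.


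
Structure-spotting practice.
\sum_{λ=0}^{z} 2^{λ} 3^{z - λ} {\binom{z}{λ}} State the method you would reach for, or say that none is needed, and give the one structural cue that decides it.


Diagnosis: the binomial theorem — the summand is term λ of a binomial expansion in 2 and 3; the whole sum is a single power.


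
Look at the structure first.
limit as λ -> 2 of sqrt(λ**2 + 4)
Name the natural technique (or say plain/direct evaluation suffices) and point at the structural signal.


Verdict: no special technique — no vanishing denominator and no indeterminate clash at the point — evaluation is immediate.


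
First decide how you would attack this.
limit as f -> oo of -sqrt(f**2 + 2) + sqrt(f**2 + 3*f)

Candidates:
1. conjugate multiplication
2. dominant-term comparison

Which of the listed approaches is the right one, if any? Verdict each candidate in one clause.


Method: conjugate multiplication — this difference gives up after one conjugate multiplication — the radical structure cancels against its conjugate.
- conjugate multiplication: a fit — the right tool for this form.
- dominant-term comparison: leading-power comparison does not apply to this form.


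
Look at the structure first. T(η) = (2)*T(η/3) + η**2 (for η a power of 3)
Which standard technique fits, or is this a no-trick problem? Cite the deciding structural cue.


Best approach: the master substitution — divide-the-index recursion (η/3 inside the call) straightens out once the index is rewritten as 3^m.


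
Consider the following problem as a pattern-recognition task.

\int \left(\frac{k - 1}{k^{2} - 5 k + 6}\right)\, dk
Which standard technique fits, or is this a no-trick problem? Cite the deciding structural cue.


Best approach: partial fractions — a proper rational integrand over the factorable k^{2} - 5 k + 6: partial fractions reduce it to elementary pieces.


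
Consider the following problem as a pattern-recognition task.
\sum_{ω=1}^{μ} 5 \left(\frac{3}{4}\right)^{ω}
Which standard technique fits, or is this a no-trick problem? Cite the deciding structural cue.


Best approach: the geometric series formula — term-over-term division gives \frac{3}{4} every time — index-free ratio, geometric sum formula applies.


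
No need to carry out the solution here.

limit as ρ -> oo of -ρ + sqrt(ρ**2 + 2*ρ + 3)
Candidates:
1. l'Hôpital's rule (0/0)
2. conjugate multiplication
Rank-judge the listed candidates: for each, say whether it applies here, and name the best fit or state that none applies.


Method: conjugate multiplication — both pieces blow up but their difference is finite; the conjugate trick rationalizes sqrt(ρ**2 + 2*ρ + 3) - ρ.
- l'Hôpital's rule (0/0): the expression is a difference driving to ∞ − ∞, not a 0/0 quotient — there is no ratio for the rule to differentiate.
- conjugate multiplication — a fit — the right tool for this form.


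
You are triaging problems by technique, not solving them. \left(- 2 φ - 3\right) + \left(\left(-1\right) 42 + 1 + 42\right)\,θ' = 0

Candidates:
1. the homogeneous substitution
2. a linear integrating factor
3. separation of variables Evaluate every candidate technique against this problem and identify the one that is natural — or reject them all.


Verdict: no special technique — the slope is a pure function of φ; integrate both sides and be done.
- the homogeneous substitution: the ratio of the variables does not determine the slope.
- a linear integrating factor: with the unknown absent the integrating factor is a formality; direct integration is the working structure.
- separation of variables — separation is only trivially available — with the unknown absent from the slope this is a direct integration, not a separation problem.


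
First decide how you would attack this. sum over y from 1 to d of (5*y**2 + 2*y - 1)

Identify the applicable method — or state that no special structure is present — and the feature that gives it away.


Diagnosis: no special technique — this is bookkeeping, not technique: standard formulas for sums of constant-multiple powers of y apply termwise.


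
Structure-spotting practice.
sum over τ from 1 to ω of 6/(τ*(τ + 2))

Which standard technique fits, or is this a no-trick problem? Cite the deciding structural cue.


Verdict: telescoping — split 6/(τ*(τ + 2)) by partial fractions and the pieces are one function at shifted arguments — interior terms cancel.


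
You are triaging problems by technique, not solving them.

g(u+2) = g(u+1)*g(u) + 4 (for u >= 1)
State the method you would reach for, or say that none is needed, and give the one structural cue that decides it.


Best approach: no special technique — each new value is a nonlinear function of earlier ones — scaling arguments and superposition both fail.


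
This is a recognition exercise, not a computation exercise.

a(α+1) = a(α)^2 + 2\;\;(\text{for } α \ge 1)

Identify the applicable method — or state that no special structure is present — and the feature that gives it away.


Verdict: no special technique — the recurrence is nonlinear in the sequence terms; no linear-recurrence method fits it as written — one iterates or studies it directly.


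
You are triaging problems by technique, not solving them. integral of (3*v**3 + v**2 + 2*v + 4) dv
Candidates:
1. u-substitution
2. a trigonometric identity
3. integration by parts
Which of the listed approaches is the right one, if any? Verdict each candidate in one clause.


Verdict: no special technique — a term-by-term power-rule job in v; no substitution or rearrangement earns its keep here.
- u-substitution: any workable substitution here is cosmetic — the integrand is already in directly integrable form.
- a trigonometric identity: there is no trigonometric structure at all — the integrand carries no sine or cosine to rewrite.
- integration by parts — parts would only shuffle a directly integrable integrand.


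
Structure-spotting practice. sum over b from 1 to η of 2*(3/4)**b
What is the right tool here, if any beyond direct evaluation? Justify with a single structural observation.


Technique: the geometric series formula — the ratio of consecutive terms is the constant 3/4, independent of the index — a geometric sum.


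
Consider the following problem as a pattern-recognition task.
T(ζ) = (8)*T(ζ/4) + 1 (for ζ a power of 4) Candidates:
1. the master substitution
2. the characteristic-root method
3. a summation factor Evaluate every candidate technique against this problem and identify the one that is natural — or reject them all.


Method: the master substitution — recursion at ζ/4 is multiplicative in the index; logarithmic reindexing via ζ = 4^m linearizes it.
- the master substitution — applicable, and directly so.
- the characteristic-root method — a divided-index call is not the fixed-shift linear shape that characteristic roots solve.
- a summation factor: a divided-index call is outside the fixed-shift first-order family a summation factor normalizes.


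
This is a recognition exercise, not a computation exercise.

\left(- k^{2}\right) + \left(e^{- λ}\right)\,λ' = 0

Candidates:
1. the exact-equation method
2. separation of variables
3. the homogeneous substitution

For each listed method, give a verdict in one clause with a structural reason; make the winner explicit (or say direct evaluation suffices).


Best approach: separation of variables — separating collects all λ-dependence with the derivative and leaves all k-dependence opposite: variables separate.
- the exact-equation method — the cross-partial test holds only vacuously — each coefficient lives in its own variable, so the exactness machinery reads no structure the split form does not already show.
- separation of variables — yes, a natural case for it.
- the homogeneous substitution: the slope is not a function of the ratio of the variables alone.


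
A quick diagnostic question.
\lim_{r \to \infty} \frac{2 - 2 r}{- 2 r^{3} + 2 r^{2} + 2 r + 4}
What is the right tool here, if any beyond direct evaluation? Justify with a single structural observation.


Technique: dominant-term comparison — growth-rate triage: the leading powers of r decide the limit, everything else is noise. Differentiating the expression as a single quotient would eventually settle it as well; matching dominant growth settles it immediately.


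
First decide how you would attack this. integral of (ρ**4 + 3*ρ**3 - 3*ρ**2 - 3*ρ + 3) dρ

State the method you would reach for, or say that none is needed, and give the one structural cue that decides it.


Best approach: no special technique — the integrand is a sum of constant multiples of powers of ρ — integrate term by term.


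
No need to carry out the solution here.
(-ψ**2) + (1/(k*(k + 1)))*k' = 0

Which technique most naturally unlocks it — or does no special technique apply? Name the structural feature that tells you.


Technique: separation of variables — separating collects all k-dependence with the derivative and leaves all ψ-dependence opposite: variables separate. A Bernoulli rewrite would carry it as the equation stands — separating the variables needs no rearrangement either.


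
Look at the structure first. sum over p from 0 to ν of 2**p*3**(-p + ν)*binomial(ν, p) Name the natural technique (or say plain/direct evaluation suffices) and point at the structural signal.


Method: the binomial theorem — binomial(ν, p) weighting matched powers of 2 and 3 is the expanded form of (2 + 3)^ν — fold it back up.


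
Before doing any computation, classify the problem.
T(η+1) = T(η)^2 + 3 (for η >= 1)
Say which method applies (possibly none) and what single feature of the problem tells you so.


Technique: no special technique — the recurrence is nonlinear in the sequence terms; no linear-recurrence method fits it as written — one iterates or studies it directly.


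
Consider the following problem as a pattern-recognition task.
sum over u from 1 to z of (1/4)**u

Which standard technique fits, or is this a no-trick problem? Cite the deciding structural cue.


Method: the geometric series formula — term-over-term division gives 1/4 every time — index-free ratio, geometric sum formula applies.


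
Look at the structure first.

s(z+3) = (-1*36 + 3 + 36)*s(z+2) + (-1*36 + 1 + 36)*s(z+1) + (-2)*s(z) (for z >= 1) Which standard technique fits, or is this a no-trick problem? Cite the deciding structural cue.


Technique: the characteristic-root method — this is the constant-coefficient homogeneous case — the whole solution in z reduces to a polynomial's roots.


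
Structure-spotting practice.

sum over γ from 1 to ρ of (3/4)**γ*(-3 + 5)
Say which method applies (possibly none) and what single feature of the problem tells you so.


Verdict: the geometric series formula — check a ratio of consecutive terms: it is 3/4, independent of the index, so the geometric formula closes the sum.


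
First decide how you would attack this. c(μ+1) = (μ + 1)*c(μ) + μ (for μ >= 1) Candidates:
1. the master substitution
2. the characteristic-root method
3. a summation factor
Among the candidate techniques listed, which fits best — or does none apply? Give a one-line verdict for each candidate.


Verdict: a summation factor — an index-dependent multiplier μ + 1 rules out characteristic roots; a summation factor converts it to a pure difference.
- the master substitution — there is no divide-the-index recursive argument.
- the characteristic-root method: the coefficients vary with the index, breaking the constant-coefficient structure the method needs.
- a summation factor: yes, a natural case for it.


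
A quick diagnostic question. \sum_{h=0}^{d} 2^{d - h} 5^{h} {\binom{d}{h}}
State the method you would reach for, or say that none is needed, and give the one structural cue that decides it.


Diagnosis: the binomial theorem — the summand is term h of a binomial expansion in 5 and 2; the whole sum is a single power.


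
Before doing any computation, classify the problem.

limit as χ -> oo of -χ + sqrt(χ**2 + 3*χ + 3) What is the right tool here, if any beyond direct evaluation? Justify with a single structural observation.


Best approach: conjugate multiplication — neither sqrt(χ**2 + 3*χ + 3) nor χ converges alone, so rewrite their difference as a conjugate-rationalized quotient first.


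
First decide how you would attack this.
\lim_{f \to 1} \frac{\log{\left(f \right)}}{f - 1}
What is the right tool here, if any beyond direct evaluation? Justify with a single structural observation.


Diagnosis: l'Hôpital's rule (0/0) — substituting 1 gives 0 over 0; differentiate top and bottom once and re-evaluate. One could equally expand both pieces locally and compare leading terms; the rule does that in one stroke.


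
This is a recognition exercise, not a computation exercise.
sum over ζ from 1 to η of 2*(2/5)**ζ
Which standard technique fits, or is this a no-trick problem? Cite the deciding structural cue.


Best approach: the geometric series formula — each term is 2/5 times the previous one, so the geometric-series formula applies directly.


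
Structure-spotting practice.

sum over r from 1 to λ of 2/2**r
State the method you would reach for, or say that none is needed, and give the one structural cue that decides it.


Diagnosis: the geometric series formula — consecutive terms stand in a fixed index-free ratio — the geometric sum formula closes it.


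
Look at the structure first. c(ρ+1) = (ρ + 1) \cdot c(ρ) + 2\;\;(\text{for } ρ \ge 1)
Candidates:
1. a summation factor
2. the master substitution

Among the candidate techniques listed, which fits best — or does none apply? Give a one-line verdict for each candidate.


Technique: a summation factor — first-order linear but the coefficient ρ + 1 moves with the index — divide by the cumulative product and telescope.
- a summation factor: a fit — the right tool for this form.
- the master substitution: there is no divide-the-index recursive argument.


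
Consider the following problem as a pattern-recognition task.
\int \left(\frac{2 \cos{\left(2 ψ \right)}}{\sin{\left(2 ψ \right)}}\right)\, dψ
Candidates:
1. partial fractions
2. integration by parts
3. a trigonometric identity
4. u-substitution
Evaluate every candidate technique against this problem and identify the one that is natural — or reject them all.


Method: u-substitution — gathered as a product, the integrand carries the factor 2 \cos{\left(2 ψ \right)} — up to a constant, the derivative of the inner expression \sin{\left(2 ψ \right)} — so u = \sin{\left(2 ψ \right)} collapses the integral.
- partial fractions — there is no rational-function structure to decompose.
- integration by parts: the integrand does not split as a nonconstant polynomial times an exp, sine, cosine of a linear argument, or logarithm — no polynomial-kernel parts product to differentiate one side of.
- a trigonometric identity — the trigonometric factor has no even power to reduce and no cross-frequency product to convert — the standard power-reduction and product-to-sum identities do not engage it.
- u-substitution: yes, a natural case for it.


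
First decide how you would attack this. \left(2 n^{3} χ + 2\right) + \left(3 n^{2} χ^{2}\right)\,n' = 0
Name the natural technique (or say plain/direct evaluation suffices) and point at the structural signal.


Best approach: the exact-equation method — this form is already the differential of something: the matching mixed partials of 2 n^{3} χ + 2 and 3 n^{2} χ^{2} prove it.


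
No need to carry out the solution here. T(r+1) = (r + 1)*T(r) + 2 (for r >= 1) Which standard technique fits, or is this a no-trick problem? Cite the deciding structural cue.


Technique: a summation factor — the coefficient r + 1 drifts with the index, so no fixed root exists; normalizing by the cumulative product telescopes it.


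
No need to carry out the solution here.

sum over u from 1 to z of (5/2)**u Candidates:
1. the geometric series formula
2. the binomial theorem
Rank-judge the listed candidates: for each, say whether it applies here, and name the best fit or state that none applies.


Verdict: the geometric series formula — check a ratio of consecutive terms: it is 5/2, independent of the index, so the geometric formula closes the sum.
- the geometric series formula — applicable, and directly so.
- the binomial theorem: there is no sum-raised-to-a-power identity hiding in these terms.


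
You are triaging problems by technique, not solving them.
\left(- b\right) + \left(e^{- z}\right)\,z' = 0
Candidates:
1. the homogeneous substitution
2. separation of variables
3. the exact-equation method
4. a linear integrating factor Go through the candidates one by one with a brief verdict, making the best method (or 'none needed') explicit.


Method: separation of variables — one side of the product carries the independent variable, the other the unknown — the textbook separation shape.
- the homogeneous substitution — the ratio of the variables does not determine the slope.
- separation of variables — yes — fits the structure here.
- the exact-equation method — with no real cross-dependence between the variables, the exact-equation machinery is a detour rather than the natural reading.
- a linear integrating factor — the unknown enters nonlinearly (through a power, a denominator, or a transcendental function), which the linear integrating-factor recipe cannot absorb as-is — any repair would come from a preliminary substitution, not the factor.
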